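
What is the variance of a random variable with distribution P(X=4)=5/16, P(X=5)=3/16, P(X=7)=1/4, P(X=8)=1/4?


E[X] = 95/16, E[X^2] = 607/16
Var(X) = E[X^2] - (E[X])^2 = 607/16 - (95/16)^2 = 687/256

687/256


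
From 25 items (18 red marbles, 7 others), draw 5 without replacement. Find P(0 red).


P(X=0) = C(18,0)*C(7,5) / C(25,5)
= 1*21 / 53130
= 21/53130 = 1/2530

1/2530


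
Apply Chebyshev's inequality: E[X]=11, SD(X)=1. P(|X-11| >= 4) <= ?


k = 4/1 = 4
Chebyshev: P(|X-mu| >= k*sigma) <= 1/k^2 = 1/4^2 = 1/16

1/16


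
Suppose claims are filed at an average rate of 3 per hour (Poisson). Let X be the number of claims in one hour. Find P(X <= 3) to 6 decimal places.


P(X<=3) = e^(-3)*3^0/0! + e^(-3)*3^1/1! + e^(-3)*3^2/2! + e^(-3)*3^3/3!
≈ 0.0497870684 + 0.1493612051 + 0.2240418077 + 0.2240418077
= 0.6472318889
≈ 0.647232

0.647232


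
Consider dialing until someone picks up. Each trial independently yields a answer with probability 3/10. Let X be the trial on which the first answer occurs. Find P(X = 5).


P(X=5) = (1-p)^4 * p = (7/10)^4 * 3/10
= 2401/10000 * 3/10 = 7203/100000

7203/100000


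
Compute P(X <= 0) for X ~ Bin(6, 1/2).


P(X<=0) = P(X=0)
= 1/64
= 1/64

1/64


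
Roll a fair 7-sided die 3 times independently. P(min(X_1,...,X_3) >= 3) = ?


P(min >= 3) = P(all X_i >= 3) = (P(X_1 >= 3))^3
= (5/7)^3 = 125/343

125/343


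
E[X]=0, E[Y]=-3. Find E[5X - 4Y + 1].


E[5X - 4Y + 1] = 5*E[X] - 4*E[Y] + 1
= (5)*(0) + (-4)*(-3) + (1)
= 0 + 12 + 1 = 13

13


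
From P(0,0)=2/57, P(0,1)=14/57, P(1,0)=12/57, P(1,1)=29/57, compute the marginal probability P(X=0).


P(X=0) = P(0,0)+P(0,1) = 2/57 + 14/57 = 16/57

16/57


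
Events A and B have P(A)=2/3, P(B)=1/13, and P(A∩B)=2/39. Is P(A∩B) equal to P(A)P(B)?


P(A)*P(B) = 2/3*1/13 = 2/39
P(A∩B) = 2/39, which equals P(A)P(B), so independent

Yes, A and B are independent


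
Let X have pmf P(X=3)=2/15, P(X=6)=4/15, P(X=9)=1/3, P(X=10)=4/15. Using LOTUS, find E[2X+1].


E[2X+1] = sum(g(x)*P(x))
= 7*2/15 + 13*4/15 + 19*1/3 + 21*4/15
= 49/3

49/3


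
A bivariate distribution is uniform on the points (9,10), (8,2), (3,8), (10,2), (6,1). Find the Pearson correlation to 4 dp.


Cov(X,Y) = -1.9200, Var(X) = 6.1600, Var(Y) = 13.4400
rho = Cov/(sqrt(VarX)*sqrt(VarY)) = -0.2110

-0.2110


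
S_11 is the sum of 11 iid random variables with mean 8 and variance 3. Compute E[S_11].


E[S_n] = n*E[X_1] = 11*8 = 88

88


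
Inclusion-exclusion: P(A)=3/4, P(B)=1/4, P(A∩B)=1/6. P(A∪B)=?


P(A∪B) = P(A) + P(B) - P(A∩B)
= 3/4 + 1/4 - 1/6 = 5/6

5/6


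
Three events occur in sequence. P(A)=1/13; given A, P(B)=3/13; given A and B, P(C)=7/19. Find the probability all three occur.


P(A∩B∩C) = P(A) * P(B|A) * P(C|A∩B)
= 1/13 * 3/13 * 7/19
= 3/169 * 7/19 = 21/3211

21/3211


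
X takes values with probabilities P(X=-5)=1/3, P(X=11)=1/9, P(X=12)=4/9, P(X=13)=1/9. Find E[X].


E[X] = sum(x * P(x))
= -5*1/3 + 11*1/9 + 12*4/9 + 13*1/9
= 19/3

19/3


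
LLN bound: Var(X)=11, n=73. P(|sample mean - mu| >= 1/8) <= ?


Var(Xbar) = Var(X)/n = 11/73
Chebyshev: P(|Xbar-mu| >= 1/8) <= Var(Xbar)/(1/8)^2 = (11/73)/(1/64) = 704/73
Bound exceeds 1, so trivial bound: 1

1


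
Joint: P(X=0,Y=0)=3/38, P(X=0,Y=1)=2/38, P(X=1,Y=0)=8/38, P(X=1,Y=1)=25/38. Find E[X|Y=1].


P(Y=1) = 27/38
E[X|Y=1] = (0*2 + 1*25)/27 = 25/27

25/27


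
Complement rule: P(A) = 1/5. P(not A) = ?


P(A') = 1 - P(A) = 1 - 1/5 = 4/5

4/5


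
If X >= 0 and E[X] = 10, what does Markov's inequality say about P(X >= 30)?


Markov: P(X >= a) <= E[X]/a
P(X >= 30) <= 10/30 = 1/3

1/3


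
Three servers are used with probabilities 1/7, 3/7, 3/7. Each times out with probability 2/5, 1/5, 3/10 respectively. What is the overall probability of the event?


P(A) = P(A|B1)P(B1) + P(A|B2)P(B2) + P(A|B3)P(B3)
= 2/5*1/7 + 1/5*3/7 + 3/10*3/7
= 2/35 + 3/35 + 9/70 = 19/70

19/70


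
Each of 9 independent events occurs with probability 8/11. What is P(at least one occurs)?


P(at least one) = 1 - P(none)
P(none) = (1 - 8/11)^9 = (3/11)^9 = 19683/2357947691
P(at least one) = 1 - 19683/2357947691 = 2357928008/2357947691

2357928008/2357947691


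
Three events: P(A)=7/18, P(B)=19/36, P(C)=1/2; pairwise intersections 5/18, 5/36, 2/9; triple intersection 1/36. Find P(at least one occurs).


P(A∪B∪C) = P(A)+P(B)+P(C) - P(AB)-P(AC)-P(BC) + P(ABC)
= 7/18+19/36+1/2 - 5/18-5/36-2/9 + 1/36
= 29/36

29/36


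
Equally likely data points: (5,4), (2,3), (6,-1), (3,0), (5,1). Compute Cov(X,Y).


E[X]=21/5, E[Y]=7/5, E[XY]=5
Cov(X,Y) = E[XY] - E[X]E[Y] = 5 - 21/5*7/5 = -22/25

-22/25


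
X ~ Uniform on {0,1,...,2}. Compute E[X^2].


E[X^2] = (1/3) * sum(x^2 for x=0..2)
= 5/3

5/3


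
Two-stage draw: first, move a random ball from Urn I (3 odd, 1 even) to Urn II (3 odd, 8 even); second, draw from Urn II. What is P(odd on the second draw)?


P(transfer odd) = 3/4; P(transfer even) = 1/4
If odd transferred: Urn II has 4 odd of 12, so P(odd|odd moved) = 1/3
If even transferred: Urn II has 3 odd of 12, so P(odd|even moved) = 1/4
By total probability: P(odd) = 3/4*1/3 + 1/4*1/4 = 5/16

5/16


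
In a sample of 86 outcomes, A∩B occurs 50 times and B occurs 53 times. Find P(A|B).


P(A|B) = P(A∩B)/P(B) = (50/86)/(53/86) = 50/53

50/53


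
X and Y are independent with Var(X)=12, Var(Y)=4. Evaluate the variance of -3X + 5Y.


Independence => Cov(X,Y)=0
Var(-3X + 5Y) = (-3)^2*Var(X) + 5^2*Var(Y)
= 9*12 + 25*4 = 208

208


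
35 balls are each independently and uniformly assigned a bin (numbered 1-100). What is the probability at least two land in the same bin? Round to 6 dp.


P(all different) = prod((100-i)/100 for i=0..34) = 0.001132
P(at least one match) = 1 - 0.001132 = 0.998868

0.998868


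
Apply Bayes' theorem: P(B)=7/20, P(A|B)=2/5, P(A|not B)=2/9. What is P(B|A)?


P(A) = P(A|B)P(B) + P(A|B')P(B') = 2/5*7/20 + 2/9*13/20 = 64/225
P(B|A) = P(A|B)P(B)/P(A) = (7/50)/(64/225) = 63/128

63/128


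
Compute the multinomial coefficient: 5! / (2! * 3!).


5! = 120
Denominator: 2!=2 * 3!=6
Coefficient = 120 / 12 = 10

10


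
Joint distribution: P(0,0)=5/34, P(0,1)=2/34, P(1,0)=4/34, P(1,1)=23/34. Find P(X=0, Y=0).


Read from table: P(X=0, Y=0) = 5/34

5/34


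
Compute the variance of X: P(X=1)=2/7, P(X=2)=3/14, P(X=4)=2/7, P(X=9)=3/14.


E[X] = 53/14, E[X^2] = 323/14
Var(X) = E[X^2] - (E[X])^2 = 323/14 - (53/14)^2 = 1713/196

1713/196


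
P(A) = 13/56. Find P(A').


P(A') = 1 - P(A) = 1 - 13/56 = 43/56

43/56


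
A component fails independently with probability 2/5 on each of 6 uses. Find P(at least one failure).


P(at least one) = 1 - P(none)
P(none) = (1 - 2/5)^6 = (3/5)^6 = 729/15625
P(at least one) = 1 - 729/15625 = 14896/15625

14896/15625


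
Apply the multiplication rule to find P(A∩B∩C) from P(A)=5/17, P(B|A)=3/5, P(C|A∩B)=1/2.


P(A∩B∩C) = P(A) * P(B|A) * P(C|A∩B)
= 5/17 * 3/5 * 1/2
= 3/17 * 1/2 = 3/34

3/34


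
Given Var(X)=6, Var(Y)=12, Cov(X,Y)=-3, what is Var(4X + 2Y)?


Var(4X + 2Y) = 4^2*Var(X) + 2^2*Var(Y) + 2*4*2*Cov(X,Y)
= 16*6 + 4*12 + 16*(-3)
= 96 + 48 - 48 = 96

96


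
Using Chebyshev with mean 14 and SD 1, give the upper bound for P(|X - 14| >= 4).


k = 4/1 = 4
Chebyshev: P(|X-mu| >= k*sigma) <= 1/k^2 = 1/4^2 = 1/16

1/16


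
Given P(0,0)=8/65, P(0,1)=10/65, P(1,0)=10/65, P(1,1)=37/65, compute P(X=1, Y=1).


Read from table: P(X=1, Y=1) = 37/65

37/65


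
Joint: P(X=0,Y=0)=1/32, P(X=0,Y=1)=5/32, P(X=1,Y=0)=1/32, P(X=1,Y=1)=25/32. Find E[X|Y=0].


P(Y=0) = 2/32
E[X|Y=0] = (0*1 + 1*1)/2 = 1/2

1/2


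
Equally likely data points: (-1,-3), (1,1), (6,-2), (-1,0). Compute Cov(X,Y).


E[X]=5/4, E[Y]=-1, E[XY]=-2
Cov(X,Y) = E[XY] - E[X]E[Y] = -2 - 5/4*-1 = -3/4

-3/4


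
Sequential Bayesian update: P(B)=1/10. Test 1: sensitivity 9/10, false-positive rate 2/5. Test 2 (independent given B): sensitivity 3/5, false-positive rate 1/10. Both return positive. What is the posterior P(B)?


After test 1: P(+) = 9/10*1/10 + 2/5*9/10 = 9/20
P(B|+) = (9/100)/(9/20) = 1/5
After test 2 (use post1 as new prior): P(+) = 3/5*1/5 + 1/10*4/5 = 1/5
P(B|+,+) = (3/25)/(1/5) = 3/5

3/5


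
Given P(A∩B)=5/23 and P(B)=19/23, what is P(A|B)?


P(A|B) = P(A∩B)/P(B) = (40/184)/(152/184) = 40/152 = 5/19

5/19


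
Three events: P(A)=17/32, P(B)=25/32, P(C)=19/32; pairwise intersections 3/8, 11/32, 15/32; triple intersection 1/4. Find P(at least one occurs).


P(A∪B∪C) = P(A)+P(B)+P(C) - P(AB)-P(AC)-P(BC) + P(ABC)
= 17/32+25/32+19/32 - 3/8-11/32-15/32 + 1/4
= 31/32

31/32


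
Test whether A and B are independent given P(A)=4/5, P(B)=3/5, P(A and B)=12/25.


P(A)*P(B) = 4/5*3/5 = 12/25
P(A∩B) = 12/25, which equals P(A)P(B), so independent

Yes, A and B are independent


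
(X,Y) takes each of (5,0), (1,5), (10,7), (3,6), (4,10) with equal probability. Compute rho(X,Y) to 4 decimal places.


Cov(X,Y) = 0.8400, Var(X) = 9.0400, Var(Y) = 10.6400
rho = Cov/(sqrt(VarX)*sqrt(VarY)) = 0.0856

0.0856


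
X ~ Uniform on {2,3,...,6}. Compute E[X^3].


E[X^3] = (1/5) * sum(x^3 for x=2..6)
= 440/5 = 88

88


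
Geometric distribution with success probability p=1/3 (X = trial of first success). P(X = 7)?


P(X=7) = (1-p)^6 * p = (2/3)^6 * 1/3
= 64/729 * 1/3 = 64/2187

64/2187


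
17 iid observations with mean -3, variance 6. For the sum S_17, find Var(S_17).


By independence, Var(S_n) = n*Var(X_1) = 17*6 = 102

102


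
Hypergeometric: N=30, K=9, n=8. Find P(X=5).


P(X=5) = C(9,5)*C(21,3) / C(30,8)
= 126*1330 / 5852925
= 167580/5852925 = 3724/130065

3724/130065


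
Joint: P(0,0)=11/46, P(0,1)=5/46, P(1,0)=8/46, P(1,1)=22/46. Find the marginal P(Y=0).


P(Y=0) = P(0,0)+P(1,0) = 11/46 + 8/46 = 19/46

19/46


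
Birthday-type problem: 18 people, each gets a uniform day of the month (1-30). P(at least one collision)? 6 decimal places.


P(all different) = prod((30-i)/30 for i=0..17) = 0.001429
P(at least one match) = 1 - 0.001429 = 0.998571

0.998571


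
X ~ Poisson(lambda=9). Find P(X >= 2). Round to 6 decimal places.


P(X>=2) = 1 - P(X<=1) = 1 - (e^(-9)*9^0/0! + e^(-9)*9^1/1!)
≈ 1 - (0.0001234098 + 0.0011106882)
= 1 - 0.0012340980 = 0.9987659020
≈ 0.998766

0.998766


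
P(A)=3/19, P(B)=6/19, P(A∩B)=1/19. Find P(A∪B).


P(A∪B) = P(A) + P(B) - P(A∩B)
= 3/19 + 6/19 - 1/19 = 8/19

8/19


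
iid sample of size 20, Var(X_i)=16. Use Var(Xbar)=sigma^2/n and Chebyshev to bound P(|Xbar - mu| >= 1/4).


Var(Xbar) = Var(X)/n = 16/20
Chebyshev: P(|Xbar-mu| >= 1/4) <= Var(Xbar)/(1/4)^2 = (4/5)/(1/16) = 64/5
Bound exceeds 1, so trivial bound: 1

1


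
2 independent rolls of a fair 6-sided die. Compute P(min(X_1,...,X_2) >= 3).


P(min >= 3) = P(all X_i >= 3) = (P(X_1 >= 3))^2
= (4/6)^2 = (2/3)^2 = 4/9

4/9


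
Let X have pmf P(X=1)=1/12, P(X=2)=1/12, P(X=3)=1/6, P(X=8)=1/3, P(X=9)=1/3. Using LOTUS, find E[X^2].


E[X^2] = sum(g(x)*P(x))
= 1*1/12 + 4*1/12 + 9*1/6 + 64*1/3 + 81*1/3
= 201/4

201/4


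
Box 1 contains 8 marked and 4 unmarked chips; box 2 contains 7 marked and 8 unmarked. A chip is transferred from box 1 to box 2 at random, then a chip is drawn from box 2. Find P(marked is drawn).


P(transfer marked) = 8/12 = 2/3; P(transfer unmarked) = 1/3
If marked transferred: Urn II has 8 marked of 16, so P(marked|marked moved) = 1/2
If unmarked transferred: Urn II has 7 marked of 16, so P(marked|unmarked moved) = 7/16
By total probability: P(marked) = 2/3*1/2 + 1/3*7/16 = 23/48

23/48


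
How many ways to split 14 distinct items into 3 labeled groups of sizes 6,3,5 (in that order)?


14! = 87178291200
Denominator: 6!=720 * 3!=6 * 5!=120
Coefficient = 87178291200 / 518400 = 168168

168168


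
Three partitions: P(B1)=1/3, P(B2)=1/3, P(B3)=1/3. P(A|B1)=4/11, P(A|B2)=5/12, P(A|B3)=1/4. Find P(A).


P(A) = P(A|B1)P(B1) + P(A|B2)P(B2) + P(A|B3)P(B3)
= 4/11*1/3 + 5/12*1/3 + 1/4*1/3
= 4/33 + 5/36 + 1/12 = 34/99

34/99


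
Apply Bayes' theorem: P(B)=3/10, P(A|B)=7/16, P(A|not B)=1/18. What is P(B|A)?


P(A) = P(A|B)P(B) + P(A|B')P(B') = 7/16*3/10 + 1/18*7/10 = 49/288
P(B|A) = P(A|B)P(B)/P(A) = (21/160)/(49/288) = 27/35

27/35


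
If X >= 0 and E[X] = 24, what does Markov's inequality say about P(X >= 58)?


Markov: P(X >= a) <= E[X]/a
P(X >= 58) <= 24/58 = 12/29

12/29


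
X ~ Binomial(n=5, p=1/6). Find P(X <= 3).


P(X<=3) = P(X=0) + P(X=1) + P(X=2) + P(X=3)
= 3125/7776 + 3125/7776 + 625/3888 + 125/3888
= 3875/3888

3875/3888


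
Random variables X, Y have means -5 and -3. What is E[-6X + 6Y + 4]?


E[-6X + 6Y + 4] = -6*E[X] + 6*E[Y] + 4
= (-6)*(-5) + (6)*(-3) + (4)
= 30 - 18 + 4 = 16

16


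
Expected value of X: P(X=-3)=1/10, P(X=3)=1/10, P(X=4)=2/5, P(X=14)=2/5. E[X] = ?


E[X] = sum(x * P(x))
= -3*1/10 + 3*1/10 + 4*2/5 + 14*2/5
= 36/5

36/5


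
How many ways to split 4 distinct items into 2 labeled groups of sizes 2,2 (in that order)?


4! = 24
Denominator: 2!=2 * 2!=2
Coefficient = 24 / 4 = 6

6


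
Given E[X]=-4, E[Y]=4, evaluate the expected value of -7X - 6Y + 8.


E[-7X - 6Y + 8] = -7*E[X] - 6*E[Y] + 8
= (-7)*(-4) + (-6)*(4) + (8)
= 28 - 24 + 8 = 12

12


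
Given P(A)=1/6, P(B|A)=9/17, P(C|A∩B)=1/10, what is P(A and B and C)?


P(A∩B∩C) = P(A) * P(B|A) * P(C|A∩B)
= 1/6 * 9/17 * 1/10
= 3/34 * 1/10 = 3/340

3/340


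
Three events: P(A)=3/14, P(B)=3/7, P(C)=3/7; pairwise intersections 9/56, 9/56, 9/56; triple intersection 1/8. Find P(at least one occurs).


P(A∪B∪C) = P(A)+P(B)+P(C) - P(AB)-P(AC)-P(BC) + P(ABC)
= 3/14+3/7+3/7 - 9/56-9/56-9/56 + 1/8
= 5/7

5/7


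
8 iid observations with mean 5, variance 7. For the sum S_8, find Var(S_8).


By independence, Var(S_n) = n*Var(X_1) = 8*7 = 56

56


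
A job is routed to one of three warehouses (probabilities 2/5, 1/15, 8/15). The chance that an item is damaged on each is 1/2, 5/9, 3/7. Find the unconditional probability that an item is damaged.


P(A) = P(A|B1)P(B1) + P(A|B2)P(B2) + P(A|B3)P(B3)
= 1/2*2/5 + 5/9*1/15 + 3/7*8/15
= 1/5 + 1/27 + 8/35 = 88/189

88/189


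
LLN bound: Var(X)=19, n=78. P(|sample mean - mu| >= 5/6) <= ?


Var(Xbar) = Var(X)/n = 19/78
Chebyshev: P(|Xbar-mu| >= 5/6) <= Var(Xbar)/(5/6)^2 = (19/78)/(25/36) = 114/325

114/325


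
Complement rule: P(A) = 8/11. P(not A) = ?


P(A') = 1 - P(A) = 1 - 8/11 = 3/11

3/11


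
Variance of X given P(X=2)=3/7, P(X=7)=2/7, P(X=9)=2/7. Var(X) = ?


E[X] = 38/7, E[X^2] = 272/7
Var(X) = E[X^2] - (E[X])^2 = 272/7 - (38/7)^2 = 460/49

460/49


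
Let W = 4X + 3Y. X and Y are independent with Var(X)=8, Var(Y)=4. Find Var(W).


Independence => Cov(X,Y)=0
Var(4X + 3Y) = 4^2*Var(X) + 3^2*Var(Y)
= 16*8 + 9*4 = 164

164


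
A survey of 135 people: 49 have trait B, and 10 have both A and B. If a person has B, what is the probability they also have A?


P(A|B) = P(A∩B)/P(B) = (10/135)/(49/135) = 10/49

10/49


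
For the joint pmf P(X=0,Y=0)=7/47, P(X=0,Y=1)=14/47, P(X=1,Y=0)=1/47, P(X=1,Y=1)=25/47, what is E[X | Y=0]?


P(Y=0) = 8/47
E[X|Y=0] = (0*7 + 1*1)/8 = 1/8

1/8


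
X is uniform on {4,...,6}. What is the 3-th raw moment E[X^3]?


E[X^3] = (1/3) * sum(x^3 for x=4..6)
= 405/3 = 135

135


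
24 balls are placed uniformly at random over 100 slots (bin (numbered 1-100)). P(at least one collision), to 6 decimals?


P(all different) = prod((100-i)/100 for i=0..23) = 0.049497
P(at least one match) = 1 - 0.049497 = 0.950503

0.950503


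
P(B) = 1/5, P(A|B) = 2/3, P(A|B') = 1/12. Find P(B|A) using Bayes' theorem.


P(A) = P(A|B)P(B) + P(A|B')P(B') = 2/3*1/5 + 1/12*4/5 = 1/5
P(B|A) = P(A|B)P(B)/P(A) = (2/15)/(1/5) = 2/3

2/3


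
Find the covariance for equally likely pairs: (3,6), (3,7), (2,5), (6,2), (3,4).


E[X]=17/5, E[Y]=24/5, E[XY]=73/5
Cov(X,Y) = E[XY] - E[X]E[Y] = 73/5 - 17/5*24/5 = -43/25

-43/25


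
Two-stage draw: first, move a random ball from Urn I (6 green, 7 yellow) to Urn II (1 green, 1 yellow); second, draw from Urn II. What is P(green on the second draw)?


P(transfer green) = 6/13; P(transfer yellow) = 7/13
If green transferred: Urn II has 2 green of 3, so P(green|green moved) = 2/3
If yellow transferred: Urn II has 1 green of 3, so P(green|yellow moved) = 1/3
By total probability: P(green) = 6/13*2/3 + 7/13*1/3 = 19/39

19/39


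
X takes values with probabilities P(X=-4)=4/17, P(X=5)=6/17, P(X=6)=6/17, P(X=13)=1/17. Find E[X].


E[X] = sum(x * P(x))
= -4*4/17 + 5*6/17 + 6*6/17 + 13*1/17
= 63/17

63/17


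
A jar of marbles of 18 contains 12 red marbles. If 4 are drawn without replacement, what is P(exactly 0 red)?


P(X=0) = C(12,0)*C(6,4) / C(18,4)
= 1*15 / 3060
= 15/3060 = 1/204

1/204


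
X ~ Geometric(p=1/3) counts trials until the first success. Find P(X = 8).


P(X=8) = (1-p)^7 * p = (2/3)^7 * 1/3
= 128/2187 * 1/3 = 128/6561

128/6561


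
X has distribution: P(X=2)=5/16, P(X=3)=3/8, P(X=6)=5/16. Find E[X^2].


E[X^2] = sum(g(x)*P(x))
= 4*5/16 + 9*3/8 + 36*5/16
= 127/8

127/8


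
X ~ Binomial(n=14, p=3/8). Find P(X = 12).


P(X=12) = C(14,12) * p^12 * (1-p)^2
= 91 * 531441/68719476736 * 25/64
= 1209028275/4398046511104

1209028275/4398046511104


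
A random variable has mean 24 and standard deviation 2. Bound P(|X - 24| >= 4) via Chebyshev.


k = 4/2 = 2
Chebyshev: P(|X-mu| >= k*sigma) <= 1/k^2 = 1/2^2 = 1/4

1/4


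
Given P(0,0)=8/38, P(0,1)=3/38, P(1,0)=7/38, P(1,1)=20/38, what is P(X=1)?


P(X=1) = P(1,0)+P(1,1) = 7/38 + 20/38 = 27/38

27/38


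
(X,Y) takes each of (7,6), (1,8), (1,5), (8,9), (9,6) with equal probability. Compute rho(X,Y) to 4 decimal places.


Cov(X,Y) = 0.8400, Var(X) = 12.1600, Var(Y) = 2.1600
rho = Cov/(sqrt(VarX)*sqrt(VarY)) = 0.1639

0.1639


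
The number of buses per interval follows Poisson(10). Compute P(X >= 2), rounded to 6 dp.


P(X>=2) = 1 - P(X<=1) = 1 - (e^(-10)*10^0/0! + e^(-10)*10^1/1!)
≈ 1 - (0.0000453999 + 0.0004539993)
= 1 - 0.0004993992 = 0.9995006008
≈ 0.999501

0.999501


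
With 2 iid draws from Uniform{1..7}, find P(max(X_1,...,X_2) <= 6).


P(max <= 6) = P(all X_i <= 6) = (P(X_1 <= 6))^2
= (6/7)^2 = 36/49

36/49


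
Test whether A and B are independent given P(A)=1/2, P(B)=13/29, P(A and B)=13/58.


P(A)*P(B) = 1/2*13/29 = 13/58
P(A∩B) = 13/58, which equals P(A)P(B), so independent

Yes, A and B are independent


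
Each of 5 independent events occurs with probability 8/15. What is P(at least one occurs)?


P(at least one) = 1 - P(none)
P(none) = (1 - 8/15)^5 = (7/15)^5 = 16807/759375
P(at least one) = 1 - 16807/759375 = 742568/759375

742568/759375


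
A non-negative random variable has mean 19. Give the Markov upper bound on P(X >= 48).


Markov: P(X >= a) <= E[X]/a
P(X >= 48) <= 19/48

19/48


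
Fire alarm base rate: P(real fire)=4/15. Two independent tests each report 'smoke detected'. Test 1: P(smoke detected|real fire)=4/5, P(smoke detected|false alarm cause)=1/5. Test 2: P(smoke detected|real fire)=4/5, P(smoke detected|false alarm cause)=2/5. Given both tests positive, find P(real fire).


After test 1: P(+) = 4/5*4/15 + 1/5*11/15 = 9/25
P(B|+) = (16/75)/(9/25) = 16/27
After test 2 (use post1 as new prior): P(+) = 4/5*16/27 + 2/5*11/27 = 86/135
P(B|+,+) = (64/135)/(86/135) = 32/43

32/43


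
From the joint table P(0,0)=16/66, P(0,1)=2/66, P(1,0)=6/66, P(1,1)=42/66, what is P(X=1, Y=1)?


Read from table: P(X=1, Y=1) = 42/66 = 7/11

7/11


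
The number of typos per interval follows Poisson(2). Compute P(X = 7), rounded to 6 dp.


P(X=7) = e^(-2) * 2^7 / 7!
≈ 0.1353352832 * 128 / 5040
≈ 0.003437

0.003437


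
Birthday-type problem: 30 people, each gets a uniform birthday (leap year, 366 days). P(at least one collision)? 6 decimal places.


P(all different) = prod((366-i)/366 for i=0..29) = 0.294697
P(at least one match) = 1 - 0.294697 = 0.705303

0.705303


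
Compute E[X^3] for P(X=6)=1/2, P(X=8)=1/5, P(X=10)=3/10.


E[X^3] = sum(g(x)*P(x))
= 216*1/2 + 512*1/5 + 1000*3/10
= 2552/5

2552/5


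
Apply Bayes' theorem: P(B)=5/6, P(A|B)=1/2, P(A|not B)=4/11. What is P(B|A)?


P(A) = P(A|B)P(B) + P(A|B')P(B') = 1/2*5/6 + 4/11*1/6 = 21/44
P(B|A) = P(A|B)P(B)/P(A) = (5/12)/(21/44) = 55/63

55/63


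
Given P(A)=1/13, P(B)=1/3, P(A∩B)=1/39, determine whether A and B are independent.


P(A)*P(B) = 1/13*1/3 = 1/39
P(A∩B) = 1/39, which equals P(A)P(B), so independent

Yes, A and B are independent


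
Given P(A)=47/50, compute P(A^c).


P(A') = 1 - P(A) = 1 - 47/50 = 3/50

3/50


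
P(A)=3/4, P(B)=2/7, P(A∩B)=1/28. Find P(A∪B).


P(A∪B) = P(A) + P(B) - P(A∩B)
= 3/4 + 2/7 - 1/28 = 1

1


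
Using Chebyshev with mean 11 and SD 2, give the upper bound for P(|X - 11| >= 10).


k = 10/2 = 5
Chebyshev: P(|X-mu| >= k*sigma) <= 1/k^2 = 1/5^2 = 1/25

1/25


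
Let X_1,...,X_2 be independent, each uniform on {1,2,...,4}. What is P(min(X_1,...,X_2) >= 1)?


P(min >= 1) = P(all X_i >= 1) = (P(X_1 >= 1))^2
= (4/4)^2 = 1^2 = 1

1


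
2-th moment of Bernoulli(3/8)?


For Bernoulli: X in {0,1}
E[X^2] = 0^2*(1-3/8) + 1^2*3/8 = 3/8

3/8


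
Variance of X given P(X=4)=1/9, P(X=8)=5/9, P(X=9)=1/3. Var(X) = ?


E[X] = 71/9, E[X^2] = 193/3
Var(X) = E[X^2] - (E[X])^2 = 193/3 - (71/9)^2 = 170/81

170/81


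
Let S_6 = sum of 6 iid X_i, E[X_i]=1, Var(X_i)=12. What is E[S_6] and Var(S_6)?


E[S_n] = n*mu = 6*1 = 6
Var(S_n) = n*sigma^2 = 6*12 = 72

E[S_6]=6, Var(S_6)=72


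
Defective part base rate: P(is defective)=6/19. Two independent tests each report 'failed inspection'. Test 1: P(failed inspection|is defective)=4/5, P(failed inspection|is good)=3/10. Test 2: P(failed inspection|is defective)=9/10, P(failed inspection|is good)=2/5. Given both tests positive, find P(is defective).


After test 1: P(+) = 4/5*6/19 + 3/10*13/19 = 87/190
P(B|+) = (24/95)/(87/190) = 16/29
After test 2 (use post1 as new prior): P(+) = 9/10*16/29 + 2/5*13/29 = 98/145
P(B|+,+) = (72/145)/(98/145) = 36/49

36/49


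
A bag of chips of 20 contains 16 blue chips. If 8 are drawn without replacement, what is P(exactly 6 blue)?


P(X=6) = C(16,6)*C(4,2) / C(20,8)
= 8008*6 / 125970
= 48048/125970 = 616/1615

616/1615


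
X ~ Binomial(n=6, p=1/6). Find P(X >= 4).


P(X>=4) = P(X=4) + P(X=5) + P(X=6)
= 125/15552 + 5/7776 + 1/46656
= 203/23328

203/23328


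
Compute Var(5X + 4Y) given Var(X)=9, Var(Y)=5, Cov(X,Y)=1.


Var(5X + 4Y) = 5^2*Var(X) + 4^2*Var(Y) + 2*5*4*Cov(X,Y)
= 25*9 + 16*5 + 40*1
= 225 + 80 + 40 = 345

345


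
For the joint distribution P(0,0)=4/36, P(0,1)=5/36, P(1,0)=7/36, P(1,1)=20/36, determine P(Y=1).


P(Y=1) = P(0,1)+P(1,1) = 5/36 + 20/36 = 25/36

25/36


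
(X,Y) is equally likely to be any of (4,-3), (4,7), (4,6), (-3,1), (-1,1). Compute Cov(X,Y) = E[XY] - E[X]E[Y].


E[X]=8/5, E[Y]=12/5, E[XY]=36/5
Cov(X,Y) = E[XY] - E[X]E[Y] = 36/5 - 8/5*12/5 = 84/25

84/25


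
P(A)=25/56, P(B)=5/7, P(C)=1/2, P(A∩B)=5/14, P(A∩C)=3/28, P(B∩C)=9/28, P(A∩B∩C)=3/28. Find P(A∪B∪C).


P(A∪B∪C) = P(A)+P(B)+P(C) - P(AB)-P(AC)-P(BC) + P(ABC)
= 25/56+5/7+1/2 - 5/14-3/28-9/28 + 3/28
= 55/56

55/56


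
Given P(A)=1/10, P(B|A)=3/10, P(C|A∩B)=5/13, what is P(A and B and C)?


P(A∩B∩C) = P(A) * P(B|A) * P(C|A∩B)
= 1/10 * 3/10 * 5/13
= 3/100 * 5/13 = 3/260

3/260


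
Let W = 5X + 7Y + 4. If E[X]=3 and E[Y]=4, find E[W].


E[5X + 7Y + 4] = 5*E[X] + 7*E[Y] + 4
= (5)*(3) + (7)*(4) + (4)
= 15 + 28 + 4 = 47

47


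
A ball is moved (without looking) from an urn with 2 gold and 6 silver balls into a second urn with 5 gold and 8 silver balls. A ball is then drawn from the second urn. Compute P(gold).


P(transfer gold) = 2/8 = 1/4; P(transfer silver) = 3/4
If gold transferred: Urn II has 6 gold of 14, so P(gold|gold moved) = 3/7
If silver transferred: Urn II has 5 gold of 14, so P(gold|silver moved) = 5/14
By total probability: P(gold) = 1/4*3/7 + 3/4*5/14 = 3/8

3/8


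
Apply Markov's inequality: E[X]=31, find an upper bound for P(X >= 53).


Markov: P(X >= a) <= E[X]/a
P(X >= 53) <= 31/53

31/53


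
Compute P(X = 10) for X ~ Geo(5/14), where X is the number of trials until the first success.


P(X=10) = (1-p)^9 * p = (9/14)^9 * 5/14
= 387420489/20661046784 * 5/14 = 1937102445/289254654976

1937102445/289254654976


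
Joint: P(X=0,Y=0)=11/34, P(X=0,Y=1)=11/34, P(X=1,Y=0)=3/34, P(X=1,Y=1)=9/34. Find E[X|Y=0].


P(Y=0) = 14/34
E[X|Y=0] = (0*11 + 1*3)/14 = 3/14

3/14


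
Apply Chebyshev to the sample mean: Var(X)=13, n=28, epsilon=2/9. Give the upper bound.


Var(Xbar) = Var(X)/n = 13/28
Chebyshev: P(|Xbar-mu| >= 2/9) <= Var(Xbar)/(2/9)^2 = (13/28)/(4/81) = 1053/112
Bound exceeds 1, so trivial bound: 1

1


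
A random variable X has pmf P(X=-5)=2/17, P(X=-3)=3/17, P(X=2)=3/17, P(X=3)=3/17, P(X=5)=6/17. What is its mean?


E[X] = sum(x * P(x))
= -5*2/17 - 3*3/17 + 2*3/17 + 3*3/17 + 5*6/17
= 26/17

26/17


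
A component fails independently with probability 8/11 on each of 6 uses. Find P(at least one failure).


P(at least one) = 1 - P(none)
P(none) = (1 - 8/11)^6 = (3/11)^6 = 729/1771561
P(at least one) = 1 - 729/1771561 = 1770832/1771561

1770832/1771561


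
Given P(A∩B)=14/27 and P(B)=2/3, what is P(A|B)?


P(A|B) = P(A∩B)/P(B) = (28/54)/(36/54) = 28/36 = 7/9

7/9


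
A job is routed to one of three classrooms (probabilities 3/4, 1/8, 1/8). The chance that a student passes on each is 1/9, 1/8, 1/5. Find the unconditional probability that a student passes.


P(A) = P(A|B1)P(B1) + P(A|B2)P(B2) + P(A|B3)P(B3)
= 1/9*3/4 + 1/8*1/8 + 1/5*1/8
= 1/12 + 1/64 + 1/40 = 119/960

119/960


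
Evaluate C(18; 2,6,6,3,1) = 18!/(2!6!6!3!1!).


18! = 6402373705728000
Denominator: 2!=2 * 6!=720 * 6!=720 * 3!=6 * 1!=1
Coefficient = 6402373705728000 / 6220800 = 1029188160

1029188160


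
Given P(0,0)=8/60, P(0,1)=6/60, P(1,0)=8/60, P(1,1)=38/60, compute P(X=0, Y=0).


Read from table: P(X=0, Y=0) = 8/60 = 2/15

2/15


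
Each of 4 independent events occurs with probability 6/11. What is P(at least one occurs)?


P(at least one) = 1 - P(none)
P(none) = (1 - 6/11)^4 = (5/11)^4 = 625/14641
P(at least one) = 1 - 625/14641 = 14016/14641

14016/14641


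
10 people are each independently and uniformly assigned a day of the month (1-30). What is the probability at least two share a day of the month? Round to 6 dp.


P(all different) = prod((30-i)/30 for i=0..9) = 0.184639
P(at least one match) = 1 - 0.184639 = 0.815361

0.815361


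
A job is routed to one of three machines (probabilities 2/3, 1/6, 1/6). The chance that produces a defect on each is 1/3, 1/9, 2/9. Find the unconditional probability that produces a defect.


P(A) = P(A|B1)P(B1) + P(A|B2)P(B2) + P(A|B3)P(B3)
= 1/3*2/3 + 1/9*1/6 + 2/9*1/6
= 2/9 + 1/54 + 1/27 = 5/18

5/18


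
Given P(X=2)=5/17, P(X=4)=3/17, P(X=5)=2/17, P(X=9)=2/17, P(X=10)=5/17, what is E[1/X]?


E[1/X] = sum(g(x)*P(x))
= 1/2*5/17 + 1/4*3/17 + 1/5*2/17 + 1/9*2/17 + 1/10*5/17
= 787/3060

787/3060


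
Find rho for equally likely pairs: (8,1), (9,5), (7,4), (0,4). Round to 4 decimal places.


Cov(X,Y) = -0.7500, Var(X) = 12.5000, Var(Y) = 2.2500
rho = Cov/(sqrt(VarX)*sqrt(VarY)) = -0.1414

-0.1414


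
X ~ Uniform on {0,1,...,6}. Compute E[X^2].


E[X^2] = (1/7) * sum(x^2 for x=0..6)
= 91/7 = 13

13


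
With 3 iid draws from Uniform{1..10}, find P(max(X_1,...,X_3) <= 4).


P(max <= 4) = P(all X_i <= 4) = (P(X_1 <= 4))^3
= (4/10)^3 = (2/5)^3 = 8/125

8/125


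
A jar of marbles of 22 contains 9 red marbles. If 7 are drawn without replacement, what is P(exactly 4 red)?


P(X=4) = C(9,4)*C(13,3) / C(22,7)
= 126*286 / 170544
= 36036/170544 = 273/1292

273/1292


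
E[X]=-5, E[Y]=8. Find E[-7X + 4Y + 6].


E[-7X + 4Y + 6] = -7*E[X] + 4*E[Y] + 6
= (-7)*(-5) + (4)*(8) + (6)
= 35 + 32 + 6 = 73

73


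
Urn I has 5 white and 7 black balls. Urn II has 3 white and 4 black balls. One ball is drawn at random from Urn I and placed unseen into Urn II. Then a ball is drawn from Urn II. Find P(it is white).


P(transfer white) = 5/12; P(transfer black) = 7/12
If white transferred: Urn II has 4 white of 8, so P(white|white moved) = 1/2
If black transferred: Urn II has 3 white of 8, so P(white|black moved) = 3/8
By total probability: P(white) = 5/12*1/2 + 7/12*3/8 = 41/96

41/96


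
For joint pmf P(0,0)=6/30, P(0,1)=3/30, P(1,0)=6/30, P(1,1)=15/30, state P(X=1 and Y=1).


Read from table: P(X=1, Y=1) = 15/30 = 1/2

1/2


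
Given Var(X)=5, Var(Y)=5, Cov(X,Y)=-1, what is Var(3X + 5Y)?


Var(3X + 5Y) = 3^2*Var(X) + 5^2*Var(Y) + 2*3*5*Cov(X,Y)
= 9*5 + 25*5 + 30*(-1)
= 45 + 125 - 30 = 140

140


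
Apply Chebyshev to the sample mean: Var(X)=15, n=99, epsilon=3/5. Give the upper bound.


Var(Xbar) = Var(X)/n = 15/99
Chebyshev: P(|Xbar-mu| >= 3/5) <= Var(Xbar)/(3/5)^2 = (5/33)/(9/25) = 125/297

125/297


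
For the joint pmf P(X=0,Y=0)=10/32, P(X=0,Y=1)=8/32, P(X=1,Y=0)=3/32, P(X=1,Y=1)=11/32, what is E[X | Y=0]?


P(Y=0) = 13/32
E[X|Y=0] = (0*10 + 1*3)/13 = 3/13

3/13


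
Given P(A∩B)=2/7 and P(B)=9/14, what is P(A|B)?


P(A|B) = P(A∩B)/P(B) = (20/70)/(45/70) = 20/45 = 4/9

4/9


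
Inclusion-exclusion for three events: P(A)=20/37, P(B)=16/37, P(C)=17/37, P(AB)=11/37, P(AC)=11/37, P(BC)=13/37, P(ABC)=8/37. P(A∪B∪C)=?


P(A∪B∪C) = P(A)+P(B)+P(C) - P(AB)-P(AC)-P(BC) + P(ABC)
= 20/37+16/37+17/37 - 11/37-11/37-13/37 + 8/37
= 26/37

26/37


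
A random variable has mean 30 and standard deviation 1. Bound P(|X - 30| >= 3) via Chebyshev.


k = 3/1 = 3
Chebyshev: P(|X-mu| >= k*sigma) <= 1/k^2 = 1/3^2 = 1/9

1/9


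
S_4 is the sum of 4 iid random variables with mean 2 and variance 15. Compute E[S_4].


E[S_n] = n*E[X_1] = 4*2 = 8

8


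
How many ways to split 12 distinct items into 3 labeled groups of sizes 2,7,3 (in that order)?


12! = 479001600
Denominator: 2!=2 * 7!=5040 * 3!=6
Coefficient = 479001600 / 60480 = 7920

7920


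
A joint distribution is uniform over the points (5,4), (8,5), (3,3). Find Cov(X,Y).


E[X]=16/3, E[Y]=4, E[XY]=23
Cov(X,Y) = E[XY] - E[X]E[Y] = 23 - 16/3*4 = 5/3

5/3


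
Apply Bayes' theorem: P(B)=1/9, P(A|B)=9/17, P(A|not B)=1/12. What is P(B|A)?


P(A) = P(A|B)P(B) + P(A|B')P(B') = 9/17*1/9 + 1/12*8/9 = 61/459
P(B|A) = P(A|B)P(B)/P(A) = (1/17)/(61/459) = 27/61

27/61


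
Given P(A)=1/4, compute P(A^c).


P(A') = 1 - P(A) = 1 - 1/4 = 3/4

3/4


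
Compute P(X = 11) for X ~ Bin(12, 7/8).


P(X=11) = C(12,11) * p^11 * (1-p)^1
= 12 * 1977326743/8589934592 * 1/8
= 5931980229/17179869184

5931980229/17179869184


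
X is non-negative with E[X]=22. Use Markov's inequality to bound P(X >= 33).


Markov: P(X >= a) <= E[X]/a
P(X >= 33) <= 22/33 = 2/3

2/3


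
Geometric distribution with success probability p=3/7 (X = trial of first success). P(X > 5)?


P(X > 5) = P(first 5 trials all fail) = (1-p)^5 = (4/7)^5 = 1024/16807

1024/16807


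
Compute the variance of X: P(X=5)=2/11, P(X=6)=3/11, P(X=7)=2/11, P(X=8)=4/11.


E[X] = 74/11, E[X^2] = 512/11
Var(X) = E[X^2] - (E[X])^2 = 512/11 - (74/11)^2 = 156/121

156/121


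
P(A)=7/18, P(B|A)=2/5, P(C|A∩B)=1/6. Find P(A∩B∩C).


P(A∩B∩C) = P(A) * P(B|A) * P(C|A∩B)
= 7/18 * 2/5 * 1/6
= 7/45 * 1/6 = 7/270

7/270


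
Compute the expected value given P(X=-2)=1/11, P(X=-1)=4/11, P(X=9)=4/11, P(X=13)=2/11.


E[X] = sum(x * P(x))
= -2*1/11 - 1*4/11 + 9*4/11 + 13*2/11
= 56/11

56/11


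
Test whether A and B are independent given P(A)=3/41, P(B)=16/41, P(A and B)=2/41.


P(A)*P(B) = 3/41*16/41 = 48/1681
P(A∩B) = 2/41 != 48/1681, so not independent

No, A and B are not independent


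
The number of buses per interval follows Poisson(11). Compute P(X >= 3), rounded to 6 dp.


P(X>=3) = 1 - P(X<=2) = 1 - (e^(-11)*11^0/0! + e^(-11)*11^1/1! + e^(-11)*11^2/2!)
≈ 1 - (0.0000167017 + 0.0001837187 + 0.0010104529)
= 1 - 0.0012108733 = 0.9987891267
≈ 0.998789

0.998789


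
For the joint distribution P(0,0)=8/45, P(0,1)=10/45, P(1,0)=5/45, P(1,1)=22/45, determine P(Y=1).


P(Y=1) = P(0,1)+P(1,1) = 10/45 + 22/45 = 32/45

32/45


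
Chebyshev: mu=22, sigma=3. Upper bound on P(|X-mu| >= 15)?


k = 15/3 = 5
Chebyshev: P(|X-mu| >= k*sigma) <= 1/k^2 = 1/5^2 = 1/25

1/25


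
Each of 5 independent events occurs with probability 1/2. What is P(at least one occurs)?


P(at least one) = 1 - P(none)
P(none) = (1 - 1/2)^5 = (1/2)^5 = 1/32
P(at least one) = 1 - 1/32 = 31/32

31/32


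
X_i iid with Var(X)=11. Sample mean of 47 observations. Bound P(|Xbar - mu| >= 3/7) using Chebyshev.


Var(Xbar) = Var(X)/n = 11/47
Chebyshev: P(|Xbar-mu| >= 3/7) <= Var(Xbar)/(3/7)^2 = (11/47)/(9/49) = 539/423
Bound exceeds 1, so trivial bound: 1

1


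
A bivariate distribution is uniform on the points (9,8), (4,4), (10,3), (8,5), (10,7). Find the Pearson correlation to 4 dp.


Cov(X,Y) = 1.3200, Var(X) = 4.9600, Var(Y) = 3.4400
rho = Cov/(sqrt(VarX)*sqrt(VarY)) = 0.3196

0.3196


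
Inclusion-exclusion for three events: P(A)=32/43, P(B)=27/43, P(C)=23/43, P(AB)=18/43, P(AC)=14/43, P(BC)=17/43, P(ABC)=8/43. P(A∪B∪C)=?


P(A∪B∪C) = P(A)+P(B)+P(C) - P(AB)-P(AC)-P(BC) + P(ABC)
= 32/43+27/43+23/43 - 18/43-14/43-17/43 + 8/43
= 41/43

41/43


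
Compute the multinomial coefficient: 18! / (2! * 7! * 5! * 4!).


18! = 6402373705728000
Denominator: 2!=2 * 7!=5040 * 5!=120 * 4!=24
Coefficient = 6402373705728000 / 29030400 = 220540320

220540320


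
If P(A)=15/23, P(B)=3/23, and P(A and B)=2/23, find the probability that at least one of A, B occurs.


P(A∪B) = P(A) + P(B) - P(A∩B)
= 15/23 + 3/23 - 2/23 = 16/23

16/23


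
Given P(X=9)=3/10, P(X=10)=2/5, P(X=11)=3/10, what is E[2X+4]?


E[2X+4] = sum(g(x)*P(x))
= 22*3/10 + 24*2/5 + 26*3/10
= 24

24


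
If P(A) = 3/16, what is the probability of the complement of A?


P(A') = 1 - P(A) = 1 - 3/16 = 13/16

13/16


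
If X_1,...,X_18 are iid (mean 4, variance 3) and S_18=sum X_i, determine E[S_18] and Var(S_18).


E[S_n] = n*mu = 18*4 = 72
Var(S_n) = n*sigma^2 = 18*3 = 54

E[S_18]=72, Var(S_18)=54


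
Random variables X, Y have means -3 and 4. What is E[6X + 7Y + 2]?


E[6X + 7Y + 2] = 6*E[X] + 7*E[Y] + 2
= (6)*(-3) + (7)*(4) + (2)
= -18 + 28 + 2 = 12

12


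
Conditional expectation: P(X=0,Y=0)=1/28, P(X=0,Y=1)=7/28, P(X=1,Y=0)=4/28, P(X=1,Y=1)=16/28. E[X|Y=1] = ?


P(Y=1) = 23/28
E[X|Y=1] = (0*7 + 1*16)/23 = 16/23

16/23


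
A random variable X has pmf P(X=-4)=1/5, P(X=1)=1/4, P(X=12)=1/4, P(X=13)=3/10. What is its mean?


E[X] = sum(x * P(x))
= -4*1/5 + 1*1/4 + 12*1/4 + 13*3/10
= 127/20

127/20


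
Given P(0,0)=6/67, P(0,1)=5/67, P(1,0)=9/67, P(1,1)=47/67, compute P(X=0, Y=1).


Read from table: P(X=0, Y=1) = 5/67

5/67


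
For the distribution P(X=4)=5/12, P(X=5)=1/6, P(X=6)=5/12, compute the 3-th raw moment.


E[X^3] = sum(x^3 * P(x))
= 64*5/12 + 125*1/6 + 216*5/12
= 275/2

275/2


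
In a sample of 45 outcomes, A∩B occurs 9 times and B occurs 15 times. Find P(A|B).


P(A|B) = P(A∩B)/P(B) = (9/45)/(15/45) = 9/15 = 3/5

3/5


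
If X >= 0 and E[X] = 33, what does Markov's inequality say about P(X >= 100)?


Markov: P(X >= a) <= E[X]/a
P(X >= 100) <= 33/100

33/100


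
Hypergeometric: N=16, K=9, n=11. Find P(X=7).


P(X=7) = C(9,7)*C(7,4) / C(16,11)
= 36*35 / 4368
= 1260/4368 = 15/52

15/52


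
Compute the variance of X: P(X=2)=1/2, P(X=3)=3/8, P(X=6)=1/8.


E[X] = 23/8, E[X^2] = 79/8
Var(X) = E[X^2] - (E[X])^2 = 79/8 - (23/8)^2 = 103/64

103/64


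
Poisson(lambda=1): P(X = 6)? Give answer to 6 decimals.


P(X=6) = e^(-1) * 1^6 / 6!
≈ 0.3678794412 * 1 / 720
≈ 0.000511

0.000511


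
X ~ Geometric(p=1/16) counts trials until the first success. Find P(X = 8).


P(X=8) = (1-p)^7 * p = (15/16)^7 * 1/16
= 170859375/268435456 * 1/16 = 170859375/4294967296

170859375/4294967296


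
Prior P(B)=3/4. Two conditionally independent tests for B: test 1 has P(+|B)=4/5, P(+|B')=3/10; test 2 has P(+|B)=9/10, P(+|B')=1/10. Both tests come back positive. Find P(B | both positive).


After test 1: P(+) = 4/5*3/4 + 3/10*1/4 = 27/40
P(B|+) = (3/5)/(27/40) = 8/9
After test 2 (use post1 as new prior): P(+) = 9/10*8/9 + 1/10*1/9 = 73/90
P(B|+,+) = (4/5)/(73/90) = 72/73

72/73


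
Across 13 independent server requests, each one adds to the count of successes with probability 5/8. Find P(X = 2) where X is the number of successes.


P(X=2) = C(13,2) * p^2 * (1-p)^11
= 78 * 25/64 * 177147/8589934592
= 172718325/274877906944

172718325/274877906944


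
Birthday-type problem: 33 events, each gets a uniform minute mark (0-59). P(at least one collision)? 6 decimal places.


P(all different) = prod((60-i)/60 for i=0..32) = 0.000016
P(at least one match) = 1 - 0.000016 = 0.999984

0.999984


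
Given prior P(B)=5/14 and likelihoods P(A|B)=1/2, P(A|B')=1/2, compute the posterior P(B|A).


P(A) = P(A|B)P(B) + P(A|B')P(B') = 1/2*5/14 + 1/2*9/14 = 1/2
P(B|A) = P(A|B)P(B)/P(A) = (5/28)/(1/2) = 5/14

5/14


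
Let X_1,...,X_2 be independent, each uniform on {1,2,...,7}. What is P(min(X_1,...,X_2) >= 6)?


P(min >= 6) = P(all X_i >= 6) = (P(X_1 >= 6))^2
= (2/7)^2 = 4/49

4/49


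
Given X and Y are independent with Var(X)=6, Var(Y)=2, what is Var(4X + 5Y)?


Independence => Cov(X,Y)=0
Var(4X + 5Y) = 4^2*Var(X) + 5^2*Var(Y)
= 16*6 + 25*2 = 146

146


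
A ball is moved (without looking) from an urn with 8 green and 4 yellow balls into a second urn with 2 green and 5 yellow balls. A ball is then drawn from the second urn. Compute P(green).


P(transfer green) = 8/12 = 2/3; P(transfer yellow) = 1/3
If green transferred: Urn II has 3 green of 8, so P(green|green moved) = 3/8
If yellow transferred: Urn II has 2 green of 8, so P(green|yellow moved) = 1/4
By total probability: P(green) = 2/3*3/8 + 1/3*1/4 = 1/3

1/3


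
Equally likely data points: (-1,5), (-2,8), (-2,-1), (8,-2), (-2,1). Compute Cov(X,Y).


E[X]=1/5, E[Y]=11/5, E[XY]=-37/5
Cov(X,Y) = E[XY] - E[X]E[Y] = -37/5 - 1/5*11/5 = -196/25

-196/25


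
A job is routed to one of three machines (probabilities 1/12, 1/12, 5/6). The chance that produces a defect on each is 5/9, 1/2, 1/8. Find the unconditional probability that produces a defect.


P(A) = P(A|B1)P(B1) + P(A|B2)P(B2) + P(A|B3)P(B3)
= 5/9*1/12 + 1/2*1/12 + 1/8*5/6
= 5/108 + 1/24 + 5/48 = 83/432

83/432


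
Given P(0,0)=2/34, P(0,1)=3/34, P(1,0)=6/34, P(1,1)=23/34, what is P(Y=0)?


P(Y=0) = P(0,0)+P(1,0) = 2/34 + 6/34 = 8/34 = 4/17

4/17


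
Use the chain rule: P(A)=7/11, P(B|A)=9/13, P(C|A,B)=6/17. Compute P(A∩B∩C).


P(A∩B∩C) = P(A) * P(B|A) * P(C|A∩B)
= 7/11 * 9/13 * 6/17
= 63/143 * 6/17 = 378/2431

378/2431


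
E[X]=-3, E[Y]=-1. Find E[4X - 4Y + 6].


E[4X - 4Y + 6] = 4*E[X] - 4*E[Y] + 6
= (4)*(-3) + (-4)*(-1) + (6)
= -12 + 4 + 6 = -2

-2


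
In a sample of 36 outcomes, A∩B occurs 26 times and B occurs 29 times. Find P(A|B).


P(A|B) = P(A∩B)/P(B) = (26/36)/(29/36) = 26/29

26/29


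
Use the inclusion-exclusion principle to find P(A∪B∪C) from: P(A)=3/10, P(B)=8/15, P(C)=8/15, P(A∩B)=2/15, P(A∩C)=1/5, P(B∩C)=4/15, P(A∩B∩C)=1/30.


P(A∪B∪C) = P(A)+P(B)+P(C) - P(AB)-P(AC)-P(BC) + P(ABC)
= 3/10+8/15+8/15 - 2/15-1/5-4/15 + 1/30
= 4/5

4/5


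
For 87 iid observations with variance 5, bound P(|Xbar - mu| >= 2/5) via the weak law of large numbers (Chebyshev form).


Var(Xbar) = Var(X)/n = 5/87
Chebyshev: P(|Xbar-mu| >= 2/5) <= Var(Xbar)/(2/5)^2 = (5/87)/(4/25) = 125/348

125/348
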